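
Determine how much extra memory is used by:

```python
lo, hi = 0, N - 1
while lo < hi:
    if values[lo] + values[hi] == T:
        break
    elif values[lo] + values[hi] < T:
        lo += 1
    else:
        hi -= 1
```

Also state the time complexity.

Space complexity: O(1).
Only a constant amount of auxiliary storage is used; nothing grows with n.
Time complexity: O(n).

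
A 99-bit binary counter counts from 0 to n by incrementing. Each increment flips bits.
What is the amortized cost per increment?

Bit i flips every 2^i increments. Total flips over n increments: sum_{i=0}^{99} n/2^i < 2n. Amortized cost: 2n/n = O(1).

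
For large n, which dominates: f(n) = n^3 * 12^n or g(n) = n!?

g(n) = n! grows faster: by Stirling n! ~ (n/e)^n sqrt(2*pi*n); (n/e)^n eventually dominates n^3 * 12^n.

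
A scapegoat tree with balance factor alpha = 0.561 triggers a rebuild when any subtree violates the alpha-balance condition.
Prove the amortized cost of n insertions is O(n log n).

Define potential Phi = c * sum of |size(left(v)) - size(right(v))| over all nodes. An insertion at depth d costs O(d) = O(log n) and increases Phi by O(log n). When a rebuild of subtree of size s occurs, it costs O(s) but reduces Phi by Omega(s). With alpha = 0.561, between rebuilds Omega(s) insertions must occur. Amortized cost per insertion: O(log n).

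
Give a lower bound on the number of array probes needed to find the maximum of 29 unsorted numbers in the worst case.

Adversary: any unprobed cell could hold a value larger than everything seen so far. If fewer than 29 cells are probed, the adversary places the max in an unprobed cell. So all 29 cells must be examined; together with 29-1 comparisons this is tight.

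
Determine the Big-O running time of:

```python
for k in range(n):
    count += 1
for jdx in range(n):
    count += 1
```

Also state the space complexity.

Time complexity: O(n).
Space complexity: O(1).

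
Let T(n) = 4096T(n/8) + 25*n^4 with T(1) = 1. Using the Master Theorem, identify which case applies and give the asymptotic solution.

a=4096, b=8, f(n)=25*n^4.
log_8(4096) = 4, so n^(log_b(a)) = n^4.
f(n) = Theta(n^4), so Case 2 applies.
T(n) = Theta(n^4 log n).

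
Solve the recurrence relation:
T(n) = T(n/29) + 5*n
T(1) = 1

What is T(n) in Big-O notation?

Geometric series: 5*n*(1 + 1/29 + 1/29^2 + ...) = O(n). T(n) = O(n).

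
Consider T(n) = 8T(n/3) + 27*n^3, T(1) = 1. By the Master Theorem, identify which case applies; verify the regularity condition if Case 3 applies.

a=8, b=3, f(n)=27*n^3.
log_3(8) = 1.893 < 3.
f(n) = Omega(n^(1.893+epsilon)) for some epsilon > 0, so Case 3 is the candidate.
Regularity: a*f(n/b) = 8*27*(n/3)^3 = (8/27)*27*n^3 <= c*f(n) with c = 8/27 < 1. Satisfied.
Case 3: T(n) = Theta(n^3).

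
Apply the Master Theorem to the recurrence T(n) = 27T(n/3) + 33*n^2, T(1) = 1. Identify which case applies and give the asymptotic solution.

a=27, b=3, f(n)=33*n^2.
log_3(27) = 3 > 2.
Since f(n) = O(n^2) is polynomially smaller than n^3, Case 1 applies.
T(n) = Theta(n^3).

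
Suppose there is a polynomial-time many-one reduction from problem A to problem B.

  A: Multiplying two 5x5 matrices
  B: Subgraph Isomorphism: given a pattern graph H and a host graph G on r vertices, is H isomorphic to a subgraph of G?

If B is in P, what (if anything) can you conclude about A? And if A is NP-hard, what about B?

A poly-time reduction A <=_p B means any A-instance can be transformed to a B-instance in poly time.
If B is in P: compose the reduction with B's poly-time algorithm to solve A in poly time, so A is in P.
If A is NP-hard: every NP problem reduces to A, which reduces to B; composing reductions, every NP problem reduces to B, so B is NP-hard.
(Here in fact A is P and B is NP-complete.)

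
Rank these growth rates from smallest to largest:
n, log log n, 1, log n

Ordered by growth rate: 1 < log log n < log n < n.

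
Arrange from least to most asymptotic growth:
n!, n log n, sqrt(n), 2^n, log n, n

Ordered by growth rate: log n < sqrt(n) < n < n log n < 2^n < n!.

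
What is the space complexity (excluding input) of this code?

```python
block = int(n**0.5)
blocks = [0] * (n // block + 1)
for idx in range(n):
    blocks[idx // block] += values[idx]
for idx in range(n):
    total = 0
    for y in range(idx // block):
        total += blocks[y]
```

Space complexity: O(sqrt(n)).
Storage scales with sqrt(n).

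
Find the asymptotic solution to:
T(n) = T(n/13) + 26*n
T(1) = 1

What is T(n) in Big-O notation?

Geometric series: 26*n*(1 + 1/13 + 1/13^2 + ...) = O(n). T(n) = O(n).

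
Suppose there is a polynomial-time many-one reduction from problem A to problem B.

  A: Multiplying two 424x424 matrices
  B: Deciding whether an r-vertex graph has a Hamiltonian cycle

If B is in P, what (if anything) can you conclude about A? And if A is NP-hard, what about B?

A poly-time reduction A <=_p B means any A-instance can be transformed to a B-instance in poly time.
If B is in P: compose the reduction with B's poly-time algorithm to solve A in poly time, so A is in P.
If A is NP-hard: every NP problem reduces to A, which reduces to B; composing reductions, every NP problem reduces to B, so B is NP-hard.
(Here in fact A is P and B is NP-complete.)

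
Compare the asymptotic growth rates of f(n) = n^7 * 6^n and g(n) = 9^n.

g(n) = 9^n grows faster: 9^n / (n^7 6^n) = (9/6)^n / n^7 -> infinity since 9/6 > 1.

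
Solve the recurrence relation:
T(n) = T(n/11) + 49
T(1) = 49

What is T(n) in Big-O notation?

Each step divides n by 11 and adds 49. After log_11(n) steps, T(n) = O(log n).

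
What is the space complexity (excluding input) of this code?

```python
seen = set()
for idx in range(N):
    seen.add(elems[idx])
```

Space complexity: O(n).
Auxiliary storage grows linearly with the input size n in the worst case.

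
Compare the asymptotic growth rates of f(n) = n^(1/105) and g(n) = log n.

f(n) = n^(1/105) grows faster: any positive power of n dominates log n.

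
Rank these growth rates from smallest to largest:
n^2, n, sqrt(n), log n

Ordered by growth rate: log n < sqrt(n) < n < n^2.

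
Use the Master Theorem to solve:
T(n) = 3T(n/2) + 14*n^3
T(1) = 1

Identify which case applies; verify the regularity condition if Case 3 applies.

a=3, b=2, f(n)=14*n^3.
log_2(3) = 1.585 < 3.
f(n) = Omega(n^(1.585+epsilon)) for some epsilon > 0, so Case 3 is the candidate.
Regularity: a*f(n/b) = 3*14*(n/2)^3 = (3/8)*14*n^3 <= c*f(n) with c = 3/8 < 1. Satisfied.
Case 3: T(n) = Theta(n^3).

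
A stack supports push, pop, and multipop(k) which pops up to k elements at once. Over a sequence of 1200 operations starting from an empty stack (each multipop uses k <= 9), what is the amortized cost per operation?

Each element is pushed exactly once and popped at most once (whether by pop or as part of a multipop). So the total number of individual pops over the whole sequence is at most the number of pushes, which is at most 1200. Total work <= 2 * 1200, hence O(1) amortized per operation.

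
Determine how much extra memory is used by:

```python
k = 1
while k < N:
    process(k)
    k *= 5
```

Space complexity: O(1).
Only a constant amount of auxiliary storage is used; nothing grows with n.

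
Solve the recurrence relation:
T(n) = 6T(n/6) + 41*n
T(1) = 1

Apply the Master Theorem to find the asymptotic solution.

a=6, b=6, f(n)=41*n. log_6(6) = 1. Case 2: T(n) = O(n log n).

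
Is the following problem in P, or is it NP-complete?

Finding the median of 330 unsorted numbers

This problem is in P: linear-time selection (median-of-medians) runs in O(n).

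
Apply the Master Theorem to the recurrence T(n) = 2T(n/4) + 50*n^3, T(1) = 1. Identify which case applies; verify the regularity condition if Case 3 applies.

a=2, b=4, f(n)=50*n^3.
log_4(2) = 0.5 < 3.
f(n) = Omega(n^(0.5+epsilon)) for some epsilon > 0, so Case 3 is the candidate.
Regularity: a*f(n/b) = 2*50*(n/4)^3 = (2/64)*50*n^3 <= c*f(n) with c = 2/64 < 1. Satisfied.
Case 3: T(n) = Theta(n^3).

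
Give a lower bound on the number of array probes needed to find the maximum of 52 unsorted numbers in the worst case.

Adversary: any unprobed cell could hold a value larger than everything seen so far. If fewer than 52 cells are probed, the adversary places the max in an unprobed cell. So all 52 cells must be examined; together with 52-1 comparisons this is tight.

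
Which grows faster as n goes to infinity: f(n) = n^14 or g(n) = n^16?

g(n) = n^16 grows faster: n^16/n^14 = n^2 -> infinity.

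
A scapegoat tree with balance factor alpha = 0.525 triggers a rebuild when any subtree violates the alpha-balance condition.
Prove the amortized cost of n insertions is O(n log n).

Define potential Phi = c * sum of |size(left(v)) - size(right(v))| over all nodes. An insertion at depth d costs O(d) = O(log n) and increases Phi by O(log n). When a rebuild of subtree of size s occurs, it costs O(s) but reduces Phi by Omega(s). With alpha = 0.525, between rebuilds Omega(s) insertions must occur. Amortized cost per insertion: O(log n).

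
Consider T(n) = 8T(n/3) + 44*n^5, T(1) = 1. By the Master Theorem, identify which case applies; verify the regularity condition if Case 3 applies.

a=8, b=3, f(n)=44*n^5.
log_3(8) = 1.893 < 5.
f(n) = Omega(n^(1.893+epsilon)) for some epsilon > 0, so Case 3 is the candidate.
Regularity: a*f(n/b) = 8*44*(n/3)^5 = (8/243)*44*n^5 <= c*f(n) with c = 8/243 < 1. Satisfied.
Case 3: T(n) = Theta(n^5).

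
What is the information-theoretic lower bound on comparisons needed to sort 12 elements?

There are 12! = 479001600 possible orderings. Each comparison gives 1 bit. We need at least ceil(log_2(479001600)) = 29 comparisons.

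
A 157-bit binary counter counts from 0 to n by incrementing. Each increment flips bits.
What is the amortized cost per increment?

Bit i flips every 2^i increments. Total flips over n increments: sum_{i=0}^{157} n/2^i < 2n. Amortized cost: 2n/n = O(1).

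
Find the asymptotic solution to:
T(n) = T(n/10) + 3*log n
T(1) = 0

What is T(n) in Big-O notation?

Each of the log_10(n) levels adds O(log n). T(n) = O(log^2 n).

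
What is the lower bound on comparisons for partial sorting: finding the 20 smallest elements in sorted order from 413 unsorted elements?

Finding 20 smallest of 413 in sorted order: Omega(413) to identify the 20 smallest, plus Omega(20 log 20) to sort them. Total: Omega(n + k log k).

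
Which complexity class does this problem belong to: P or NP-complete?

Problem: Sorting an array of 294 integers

This problem is in P: merge sort runs in O(n log n).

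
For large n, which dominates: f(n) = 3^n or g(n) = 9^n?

g(n) = 9^n grows faster: (9/3)^n -> infinity since 9/3 > 1.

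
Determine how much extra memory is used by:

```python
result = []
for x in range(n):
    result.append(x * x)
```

Space complexity: O(n).
Auxiliary storage grows linearly with the input size n in the worst case.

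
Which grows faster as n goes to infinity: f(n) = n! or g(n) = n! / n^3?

f(n) = n! grows faster: the ratio n!/(n!/n^3) = n^3 -> infinity.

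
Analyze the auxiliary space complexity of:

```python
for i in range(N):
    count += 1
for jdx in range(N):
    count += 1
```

Space complexity: O(1).
Only a constant amount of auxiliary storage is used; nothing grows with n.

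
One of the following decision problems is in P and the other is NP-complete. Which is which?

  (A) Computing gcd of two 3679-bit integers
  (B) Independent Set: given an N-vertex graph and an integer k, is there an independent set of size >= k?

(A) is P: the Euclidean algorithm runs in polynomial time in the bit-length.
(B) is NP-complete: complement of Clique (with k part of the input).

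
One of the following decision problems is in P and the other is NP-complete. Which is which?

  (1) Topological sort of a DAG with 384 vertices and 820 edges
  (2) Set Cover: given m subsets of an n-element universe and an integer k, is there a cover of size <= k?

(1) is P: DFS-based topological sort runs in O(V+E).
(2) is NP-complete: one of Karp's 21 NP-complete problems (with k part of the input).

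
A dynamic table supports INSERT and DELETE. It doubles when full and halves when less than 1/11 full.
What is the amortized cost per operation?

Using potential function Phi = |2*num_items - table_size| when load > 1/2, and Phi = table_size/2 - num_items otherwise. The gap of 1/11 vs 1/2 for shrinking prevents thrashing. Both insert and delete have O(1) amortized cost.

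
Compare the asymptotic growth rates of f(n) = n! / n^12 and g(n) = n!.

g(n) = n! grows faster: the ratio n!/(n!/n^12) = n^12 -> infinity.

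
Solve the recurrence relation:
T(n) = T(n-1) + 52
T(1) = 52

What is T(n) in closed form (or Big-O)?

Unrolling: T(n) = T(n-1) + 52 = T(n-2) + 2*52 = ... = T(1) + (n-1)*52 = 52 + (n-1)*52 = 52n.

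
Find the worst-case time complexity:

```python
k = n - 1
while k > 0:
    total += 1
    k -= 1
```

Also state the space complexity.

Time complexity: O(n).
Space complexity: O(1).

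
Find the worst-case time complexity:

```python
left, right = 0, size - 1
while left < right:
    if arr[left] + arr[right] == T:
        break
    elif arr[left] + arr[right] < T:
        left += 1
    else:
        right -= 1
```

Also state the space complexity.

Time complexity: O(n).
Space complexity: O(1).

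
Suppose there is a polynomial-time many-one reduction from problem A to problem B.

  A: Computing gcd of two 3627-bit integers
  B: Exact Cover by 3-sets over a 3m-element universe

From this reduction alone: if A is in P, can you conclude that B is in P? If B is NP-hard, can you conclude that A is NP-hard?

A poly-time reduction A <=_p B transfers tractability DOWN (B easy => A easy) and hardness UP (A hard => B hard), not the reverse.
From A in P, the reduction alone does NOT give B in P: any problem in P trivially reduces to SAT, yet SAT is not known to be in P.
From B NP-hard, the reduction alone does NOT give A NP-hard: again, easy problems reduce to hard ones.
(Here in fact A is P and B is NP-complete.)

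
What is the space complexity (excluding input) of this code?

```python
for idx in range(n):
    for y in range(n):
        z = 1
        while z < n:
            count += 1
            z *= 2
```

Space complexity: O(1).
Only a constant amount of auxiliary storage is used; nothing grows with n.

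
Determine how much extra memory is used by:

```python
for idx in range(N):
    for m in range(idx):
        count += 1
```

Space complexity: O(1).
Only a constant amount of auxiliary storage is used; nothing grows with n.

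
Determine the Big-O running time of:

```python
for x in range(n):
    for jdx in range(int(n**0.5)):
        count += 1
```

Time complexity: O(n * sqrt(n)).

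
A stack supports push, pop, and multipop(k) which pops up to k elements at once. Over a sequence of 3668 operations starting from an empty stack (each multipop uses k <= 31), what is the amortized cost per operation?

Each element is pushed exactly once and popped at most once (whether by pop or as part of a multipop). So the total number of individual pops over the whole sequence is at most the number of pushes, which is at most 3668. Total work <= 2 * 3668, hence O(1) amortized per operation.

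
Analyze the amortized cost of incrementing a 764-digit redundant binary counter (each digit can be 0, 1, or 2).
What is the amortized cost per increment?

A redundant counter on 764 digits allows digit values 0, 1, 2. Increment adds 1 to the least significant digit and carries any 2 to a 0 plus +1 on the next digit. With potential Phi = (number of 2-digits), each increment does O(1) actual work plus a chain of carries, each of which decreases Phi by 1. Amortized O(1).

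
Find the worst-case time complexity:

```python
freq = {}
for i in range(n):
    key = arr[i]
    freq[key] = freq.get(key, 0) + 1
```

Time complexity: O(n).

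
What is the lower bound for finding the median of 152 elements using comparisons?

To find the median of 152 elements, every element must be compared at least once, so the lower bound is Omega(n). The BFPRT algorithm achieves O(n), making this tight.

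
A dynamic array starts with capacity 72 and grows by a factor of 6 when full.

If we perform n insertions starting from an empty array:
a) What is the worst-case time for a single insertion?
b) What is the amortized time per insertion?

(a) Worst-case single insertion: O(n) -- when the array is full at capacity c, the resize copies all c elements, and c can be Theta(n).
(b) Resizes happen at sizes 72, 432, 2592, ... Total copy cost for n insertions: 72 + 432 + ... = O(n) (geometric series with ratio 1/6). Amortized cost per insertion: O(n)/n = O(1).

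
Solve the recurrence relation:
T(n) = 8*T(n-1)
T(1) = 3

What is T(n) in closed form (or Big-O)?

Each step multiplies by 8. T(n) = T(1)*8^(n-1) = 3*8^(n-1).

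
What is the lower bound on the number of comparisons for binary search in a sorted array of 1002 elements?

With 1002 possible positions, we need at least ceil(log_2(1002)) = 10 comparisons. Each comparison splits the remaining candidates by at most half.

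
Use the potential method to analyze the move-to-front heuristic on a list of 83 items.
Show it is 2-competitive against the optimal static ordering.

Let Phi = number of inversions between the MTF list and the optimal static list (0 <= Phi <= C(83,2)). Accessing an element at MTF position k and optimal position j: the move-to-front destroys all k-1 inversions in front of it that are not in front in optimal (>= k-j of them) and creates at most j-1 new ones. Amortized cost <= k + (j-1) - (k-j) = 2j - 1 <= 2 * optimal cost.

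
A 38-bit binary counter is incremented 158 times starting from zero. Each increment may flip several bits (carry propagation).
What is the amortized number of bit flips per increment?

Bit i flips on every 2^i-th increment, so over 158 increments bit i flips floor(158/2^i) times. Summing over i: total flips < 2 * 158. Amortized: < 2 = O(1) per increment.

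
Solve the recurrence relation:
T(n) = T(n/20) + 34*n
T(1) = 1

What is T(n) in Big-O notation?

Geometric series: 34*n*(1 + 1/20 + 1/20^2 + ...) = O(n). T(n) = O(n).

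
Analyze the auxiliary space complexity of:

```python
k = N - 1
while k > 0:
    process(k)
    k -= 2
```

Space complexity: O(1).
Only a constant amount of auxiliary storage is used; nothing grows with n.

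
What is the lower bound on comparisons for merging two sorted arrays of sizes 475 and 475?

Adversary argument: with sizes 475 and 475 (differing by at most 1), interleave the two arrays so that every consecutive pair in the output comes from different inputs. Then each of the 949 adjacent output pairs must be directly compared, or the algorithm cannot determine their relative order. So 949 comparisons are necessary; standard merge achieves this.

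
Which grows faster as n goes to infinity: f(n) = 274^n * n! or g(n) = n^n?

f(n) = 274^n * n! grows faster: by Stirling n! ~ sqrt(2 pi n)(n/e)^n, so 274^n n! / n^n ~ (274/e)^n sqrt(2 pi n) -> infinity since 274/e > 1.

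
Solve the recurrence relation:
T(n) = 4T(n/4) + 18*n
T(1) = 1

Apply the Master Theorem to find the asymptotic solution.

a=4, b=4, f(n)=18*n. log_4(4) = 1. Case 2: T(n) = O(n log n).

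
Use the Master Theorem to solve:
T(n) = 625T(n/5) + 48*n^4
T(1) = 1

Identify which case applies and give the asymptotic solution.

a=625, b=5, f(n)=48*n^4.
log_5(625) = 4, so n^(log_b(a)) = n^4.
f(n) = Theta(n^4), so Case 2 applies.
T(n) = Theta(n^4 log n).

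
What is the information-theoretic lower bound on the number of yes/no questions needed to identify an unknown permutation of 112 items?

There are 112! = 197450685722107402353682037275992488341277868034975337796656295094902858969771811440894224355027779366597957338237853638272334919686385621811850780464277094400000000000000000000000000 permutations. Each yes/no question gives at most 1 bit, so at least ceil(log_2(197450685722107402353682037275992488341277868034975337796656295094902858969771811440894224355027779366597957338237853638272334919686385621811850780464277094400000000000000000000000000)) = 606 questions are needed.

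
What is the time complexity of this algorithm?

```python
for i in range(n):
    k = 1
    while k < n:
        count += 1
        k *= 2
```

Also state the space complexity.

Time complexity: O(n log n).
Space complexity: O(1).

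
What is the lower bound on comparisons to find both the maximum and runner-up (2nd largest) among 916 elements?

Lower bound: finding the max needs 916-1 comparisons. By an adversary weight-doubling argument, the maximum element must personally win at least ceil(log_2(916)) = 10 comparisons in any correct algorithm. The 2nd largest is among those 10 direct losers, and distinguishing it requires 10-1 more comparisons. Total >= 916-1 + 10-1 = 924. A balanced tournament achieves this bound exactly.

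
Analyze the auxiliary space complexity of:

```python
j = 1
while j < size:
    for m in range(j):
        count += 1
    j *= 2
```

Space complexity: O(1).
Only a constant amount of auxiliary storage is used; nothing grows with n.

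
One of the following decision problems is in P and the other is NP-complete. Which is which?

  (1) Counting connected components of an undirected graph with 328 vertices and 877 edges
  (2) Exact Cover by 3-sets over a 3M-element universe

(1) is P: BFS/DFS visits each vertex and edge once: O(V+E).
(2) is NP-complete: one of Karp's 21 NP-complete problems.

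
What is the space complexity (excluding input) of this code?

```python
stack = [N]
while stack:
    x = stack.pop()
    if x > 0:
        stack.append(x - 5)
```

Space complexity: O(1).
Only a constant amount of auxiliary storage is used; nothing grows with n.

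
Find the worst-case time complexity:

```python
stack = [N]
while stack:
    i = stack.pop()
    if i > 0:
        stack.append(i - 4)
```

Time complexity: O(n).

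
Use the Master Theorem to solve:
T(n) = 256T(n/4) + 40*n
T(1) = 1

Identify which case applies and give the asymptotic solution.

a=256, b=4, f(n)=40*n.
log_4(256) = 4 > 1.
Since f(n) = O(n^1) is polynomially smaller than n^4, Case 1 applies.
T(n) = Theta(n^4).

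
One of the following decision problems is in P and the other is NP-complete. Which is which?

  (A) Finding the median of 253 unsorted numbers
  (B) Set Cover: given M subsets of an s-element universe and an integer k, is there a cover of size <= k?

(A) is P: linear-time selection (median-of-medians) runs in O(n).
(B) is NP-complete: one of Karp's 21 NP-complete problems (with k part of the input).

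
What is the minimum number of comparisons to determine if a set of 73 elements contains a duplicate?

Determining if 73 elements are all distinct requires Omega(n log n) comparisons in the comparison model. This follows from the element distinctness lower bound.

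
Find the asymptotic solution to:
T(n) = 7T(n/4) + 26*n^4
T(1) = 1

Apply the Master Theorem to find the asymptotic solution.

a=7, b=4, f(n)=26*n^4. log_4(7) = 1.404 < 4. Case 3: T(n) = O(n^4).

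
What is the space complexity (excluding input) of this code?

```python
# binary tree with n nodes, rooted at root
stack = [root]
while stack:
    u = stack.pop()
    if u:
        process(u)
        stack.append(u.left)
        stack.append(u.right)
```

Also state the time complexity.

Space complexity: O(n).
Auxiliary storage grows linearly with the input size n in the worst case.
Time complexity: O(n).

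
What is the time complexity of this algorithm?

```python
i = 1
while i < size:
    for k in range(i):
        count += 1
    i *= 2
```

Time complexity: O(n).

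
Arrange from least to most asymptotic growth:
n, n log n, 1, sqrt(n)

Ordered by growth rate: 1 < sqrt(n) < n < n log n.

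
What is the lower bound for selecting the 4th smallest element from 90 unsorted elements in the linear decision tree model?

Selecting the 4th smallest of 90 elements requires Omega(n) comparisons. Every element must be compared at least once. The BFPRT algorithm achieves O(n), making this tight.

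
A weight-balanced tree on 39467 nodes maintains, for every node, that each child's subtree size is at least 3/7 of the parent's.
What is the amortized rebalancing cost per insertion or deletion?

With balance ratio 3/7, tree height is O(log_{7/3}(39467)) = O(log n). A rebalance at a node of size s costs O(s) but requires Omega(s) updates in that subtree to retrigger. Summed over the O(log n) ancestors of the touched leaf, amortized rebalancing is O(log n).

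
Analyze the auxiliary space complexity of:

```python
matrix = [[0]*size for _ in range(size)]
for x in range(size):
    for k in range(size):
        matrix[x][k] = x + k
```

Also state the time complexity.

Space complexity: O(n^2).
A 2D structure of size n x n is allocated.
Time complexity: O(n^2).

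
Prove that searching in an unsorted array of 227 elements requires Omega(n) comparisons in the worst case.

An adversary can always place the target in the last position checked. Until all 227 positions are examined, the target might be in any unchecked position. Therefore 227 comparisons are necessary.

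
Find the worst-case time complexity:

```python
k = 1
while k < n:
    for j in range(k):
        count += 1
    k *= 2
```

Time complexity: O(n).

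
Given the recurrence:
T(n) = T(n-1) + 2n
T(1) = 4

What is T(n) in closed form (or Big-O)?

Unrolling: T(n) = 4 + 2*(2 + 3 + ... + n) = 4 + 2*(n(n+1)/2 - 1) = O(n^2).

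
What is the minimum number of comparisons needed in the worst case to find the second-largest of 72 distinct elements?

Lower bound: finding the max needs 72-1 comparisons. By the adversary weight-doubling argument, the max must personally win >= ceil(log_2(72)) = 7 comparisons; the 2nd-largest is among those 7 losers, needing 7-1 more comparisons. Total >= 72-1 + 7-1 = 77. A balanced knockout tournament achieves this.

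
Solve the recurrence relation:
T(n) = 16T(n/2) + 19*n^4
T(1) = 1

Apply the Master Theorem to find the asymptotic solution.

a=16, b=2, f(n)=19*n^4. log_2(16) = 4. Case 2: T(n) = O(n^4 log n).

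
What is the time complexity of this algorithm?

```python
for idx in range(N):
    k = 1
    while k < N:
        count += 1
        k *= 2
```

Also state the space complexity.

Time complexity: O(n log n).
Space complexity: O(1).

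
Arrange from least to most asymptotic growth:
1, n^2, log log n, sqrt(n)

Ordered by growth rate: 1 < log log n < sqrt(n) < n^2.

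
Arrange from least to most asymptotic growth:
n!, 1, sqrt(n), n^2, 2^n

Ordered by growth rate: 1 < sqrt(n) < n^2 < 2^n < n!.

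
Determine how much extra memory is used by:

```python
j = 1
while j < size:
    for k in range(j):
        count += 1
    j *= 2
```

Space complexity: O(1).
Only a constant amount of auxiliary storage is used; nothing grows with n.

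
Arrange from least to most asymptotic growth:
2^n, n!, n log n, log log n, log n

Ordered by growth rate: log log n < log n < n log n < 2^n < n!.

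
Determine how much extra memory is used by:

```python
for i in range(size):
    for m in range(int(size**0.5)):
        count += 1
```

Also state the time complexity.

Space complexity: O(1).
Only a constant amount of auxiliary storage is used; nothing grows with n.
Time complexity: O(n * sqrt(n)).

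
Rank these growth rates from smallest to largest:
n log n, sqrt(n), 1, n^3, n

Ordered by growth rate: 1 < sqrt(n) < n < n log n < n^3.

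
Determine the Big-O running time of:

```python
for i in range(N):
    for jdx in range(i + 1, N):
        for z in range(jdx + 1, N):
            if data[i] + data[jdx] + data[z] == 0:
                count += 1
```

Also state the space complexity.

Time complexity: O(n^3).
Space complexity: O(1).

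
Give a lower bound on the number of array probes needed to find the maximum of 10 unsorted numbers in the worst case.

Adversary: any unprobed cell could hold a value larger than everything seen so far. If fewer than 10 cells are probed, the adversary places the max in an unprobed cell. So all 10 cells must be examined; together with 10-1 comparisons this is tight.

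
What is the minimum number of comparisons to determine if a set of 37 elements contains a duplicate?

Determining if 37 elements are all distinct requires Omega(n log n) comparisons in the comparison model. This follows from the element distinctness lower bound.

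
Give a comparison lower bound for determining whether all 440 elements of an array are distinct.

In the algebraic decision-tree model, the YES region for element distinctness on 440 elements has 440! connected components (one per ordering). Ben-Or's theorem then gives a lower bound of Omega(log(n!)) = Omega(n log n).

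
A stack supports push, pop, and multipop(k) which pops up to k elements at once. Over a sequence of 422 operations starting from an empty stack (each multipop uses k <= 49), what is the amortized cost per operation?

Each element is pushed exactly once and popped at most once (whether by pop or as part of a multipop). So the total number of individual pops over the whole sequence is at most the number of pushes, which is at most 422. Total work <= 2 * 422, hence O(1) amortized per operation.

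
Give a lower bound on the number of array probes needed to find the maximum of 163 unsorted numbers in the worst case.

Adversary: any unprobed cell could hold a value larger than everything seen so far. If fewer than 163 cells are probed, the adversary places the max in an unprobed cell. So all 163 cells must be examined; together with 163-1 comparisons this is tight.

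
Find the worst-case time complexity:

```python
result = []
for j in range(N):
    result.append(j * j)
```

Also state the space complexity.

Time complexity: O(n).
Space complexity: O(n).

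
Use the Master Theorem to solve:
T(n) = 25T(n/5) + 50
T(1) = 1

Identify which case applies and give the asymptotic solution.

a=25, b=5, f(n)=50.
log_5(25) = 2 > 0.
Since f(n) = O(n^0) is polynomially smaller than n^2, Case 1 applies.
T(n) = Theta(n^2).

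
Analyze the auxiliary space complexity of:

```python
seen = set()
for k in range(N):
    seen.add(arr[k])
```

Space complexity: O(n).
Auxiliary storage grows linearly with the input size n in the worst case.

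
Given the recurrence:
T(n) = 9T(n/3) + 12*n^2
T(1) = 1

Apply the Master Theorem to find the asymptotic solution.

a=9, b=3, f(n)=12*n^2. log_3(9) = 2. Case 2: T(n) = O(n^2 log n).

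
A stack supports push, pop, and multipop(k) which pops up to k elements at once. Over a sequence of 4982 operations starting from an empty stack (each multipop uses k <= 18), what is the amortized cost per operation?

Each element is pushed exactly once and popped at most once (whether by pop or as part of a multipop). So the total number of individual pops over the whole sequence is at most the number of pushes, which is at most 4982. Total work <= 2 * 4982, hence O(1) amortized per operation.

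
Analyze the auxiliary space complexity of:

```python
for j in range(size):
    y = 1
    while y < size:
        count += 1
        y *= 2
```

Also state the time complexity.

Space complexity: O(1).
Only a constant amount of auxiliary storage is used; nothing grows with n.
Time complexity: O(n log n).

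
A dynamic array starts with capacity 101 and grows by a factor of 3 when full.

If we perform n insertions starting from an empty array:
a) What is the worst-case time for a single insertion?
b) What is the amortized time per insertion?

(a) Worst-case single insertion: O(n) -- when the array is full at capacity c, the resize copies all c elements, and c can be Theta(n).
(b) Resizes happen at sizes 101, 303, 909, ... Total copy cost for n insertions: 101 + 303 + ... = O(n) (geometric series with ratio 1/3). Amortized cost per insertion: O(n)/n = O(1).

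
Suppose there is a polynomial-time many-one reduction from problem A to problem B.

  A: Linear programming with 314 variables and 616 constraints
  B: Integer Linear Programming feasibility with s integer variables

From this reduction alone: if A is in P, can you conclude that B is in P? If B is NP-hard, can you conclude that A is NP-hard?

A poly-time reduction A <=_p B transfers tractability DOWN (B easy => A easy) and hardness UP (A hard => B hard), not the reverse.
From A in P, the reduction alone does NOT give B in P: any problem in P trivially reduces to SAT, yet SAT is not known to be in P.
From B NP-hard, the reduction alone does NOT give A NP-hard: again, easy problems reduce to hard ones.
(Here in fact A is P and B is NP-complete.)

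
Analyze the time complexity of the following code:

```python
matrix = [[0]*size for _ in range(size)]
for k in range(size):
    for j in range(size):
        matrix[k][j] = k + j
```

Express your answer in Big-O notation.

Time complexity: O(n^2).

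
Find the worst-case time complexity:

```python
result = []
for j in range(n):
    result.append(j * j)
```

Time complexity: O(n).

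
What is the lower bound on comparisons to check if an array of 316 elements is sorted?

To verify 316 elements are sorted, we must compare each consecutive pair. Skipping any pair allows an adversary to swap them. Therefore 315 comparisons are necessary and sufficient.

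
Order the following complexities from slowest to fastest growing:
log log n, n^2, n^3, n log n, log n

Ordered by growth rate: log log n < log n < n log n < n^2 < n^3.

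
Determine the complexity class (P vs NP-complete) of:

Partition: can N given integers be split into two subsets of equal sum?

This problem is NP-complete: Subset Sum reduces to it (one of Karp's 21 NP-complete problems).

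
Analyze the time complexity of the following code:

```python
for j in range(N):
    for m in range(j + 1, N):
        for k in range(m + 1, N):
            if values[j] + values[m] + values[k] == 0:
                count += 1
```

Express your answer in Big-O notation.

Time complexity: O(n^3).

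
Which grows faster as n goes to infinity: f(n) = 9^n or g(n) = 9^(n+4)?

f(n) = 9^n and g(n) = 9^(n+4) are Theta of each other: 9^(n+4) = 9^4 * 9^n = Theta(9^n).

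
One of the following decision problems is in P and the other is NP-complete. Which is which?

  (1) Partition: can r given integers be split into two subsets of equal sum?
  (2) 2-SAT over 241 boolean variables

(1) is NP-complete: Subset Sum reduces to it (one of Karp's 21 NP-complete problems).
(2) is P: 2-SAT is solvable in linear time via implication-graph SCCs.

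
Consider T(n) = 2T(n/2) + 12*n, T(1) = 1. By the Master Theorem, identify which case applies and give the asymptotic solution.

a=2, b=2, f(n)=12*n.
log_2(2) = 1, so n^(log_b(a)) = n.
f(n) = Theta(n), so Case 2 applies.
T(n) = Theta(n log n).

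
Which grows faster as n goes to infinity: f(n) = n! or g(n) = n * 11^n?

f(n) = n! grows faster: by Stirling n! ~ (n/e)^n sqrt(2*pi*n); (n/e)^n eventually dominates n * 11^n.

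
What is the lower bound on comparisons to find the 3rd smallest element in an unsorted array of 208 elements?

Finding the 3rd smallest of 208 elements requires Omega(n) comparisons. Every element must participate in at least one comparison; otherwise it could be the 3rd smallest.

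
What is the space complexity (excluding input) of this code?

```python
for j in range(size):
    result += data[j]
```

Space complexity: O(1).
Only a constant amount of auxiliary storage is used; nothing grows with n.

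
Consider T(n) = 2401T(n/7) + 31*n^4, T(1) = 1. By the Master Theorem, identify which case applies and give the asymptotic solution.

a=2401, b=7, f(n)=31*n^4.
log_7(2401) = 4, so n^(log_b(a)) = n^4.
f(n) = Theta(n^4), so Case 2 applies.
T(n) = Theta(n^4 log n).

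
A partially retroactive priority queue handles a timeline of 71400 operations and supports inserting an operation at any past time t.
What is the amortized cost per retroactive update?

Partially retroactive priority queues (Demaine-Iacono-Langerman) allow updates at past times with queries only at the present. With a balanced BST over the m = 71400 timeline events tracking bridges, each retroactive insert or delete is O(log m) amortized.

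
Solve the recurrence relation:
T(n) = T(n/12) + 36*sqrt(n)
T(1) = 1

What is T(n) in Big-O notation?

Each level contributes sqrt(n/12^k). Geometric series with ratio 1/sqrt(12) < 1 sums to O(sqrt(n)).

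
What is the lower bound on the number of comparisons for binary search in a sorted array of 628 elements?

With 628 possible positions, we need at least ceil(log_2(628)) = 10 comparisons. Each comparison splits the remaining candidates by at most half.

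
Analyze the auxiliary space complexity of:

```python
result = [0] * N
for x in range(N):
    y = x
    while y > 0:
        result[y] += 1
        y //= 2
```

Space complexity: O(n).
Auxiliary storage grows linearly with the input size n in the worst case.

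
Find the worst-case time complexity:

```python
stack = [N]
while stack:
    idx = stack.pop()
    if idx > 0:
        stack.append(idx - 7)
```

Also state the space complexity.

Time complexity: O(n).
Space complexity: O(1).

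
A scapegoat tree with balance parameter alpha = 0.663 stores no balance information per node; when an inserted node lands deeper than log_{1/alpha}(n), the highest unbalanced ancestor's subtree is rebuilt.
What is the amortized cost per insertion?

Search/insert path is O(log n). A rebuild of a subtree of size s costs O(s), but with alpha = 0.663 at least Omega(s) insertions must have occurred in that subtree since its last rebuild. Charging O(1) of the rebuild to each such insertion gives O(log n) amortized.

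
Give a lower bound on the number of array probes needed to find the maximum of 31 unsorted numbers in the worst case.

Adversary: any unprobed cell could hold a value larger than everything seen so far. If fewer than 31 cells are probed, the adversary places the max in an unprobed cell. So all 31 cells must be examined; together with 31-1 comparisons this is tight.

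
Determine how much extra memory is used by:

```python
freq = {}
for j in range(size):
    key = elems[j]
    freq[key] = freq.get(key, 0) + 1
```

Space complexity: O(n).
Auxiliary storage grows linearly with the input size n in the worst case.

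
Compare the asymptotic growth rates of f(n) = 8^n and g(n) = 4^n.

f(n) = 8^n grows faster: (8/4)^n -> infinity since 8/4 > 1.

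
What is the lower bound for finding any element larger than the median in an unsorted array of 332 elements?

To find an element larger than the median of 332 elements, we must see Omega(n) elements. Without seeing enough elements, an adversary can make any unseen element the median.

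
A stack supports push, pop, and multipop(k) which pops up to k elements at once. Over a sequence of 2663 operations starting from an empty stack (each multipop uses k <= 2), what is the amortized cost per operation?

Each element is pushed exactly once and popped at most once (whether by pop or as part of a multipop). So the total number of individual pops over the whole sequence is at most the number of pushes, which is at most 2663. Total work <= 2 * 2663, hence O(1) amortized per operation.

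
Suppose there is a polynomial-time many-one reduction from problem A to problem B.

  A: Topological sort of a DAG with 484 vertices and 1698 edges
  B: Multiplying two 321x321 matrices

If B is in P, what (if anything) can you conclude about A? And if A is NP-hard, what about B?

A poly-time reduction A <=_p B means any A-instance can be transformed to a B-instance in poly time.
If B is in P: compose the reduction with B's poly-time algorithm to solve A in poly time, so A is in P.
If A is NP-hard: every NP problem reduces to A, which reduces to B; composing reductions, every NP problem reduces to B, so B is NP-hard.
(Here in fact A is P and B is P.)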